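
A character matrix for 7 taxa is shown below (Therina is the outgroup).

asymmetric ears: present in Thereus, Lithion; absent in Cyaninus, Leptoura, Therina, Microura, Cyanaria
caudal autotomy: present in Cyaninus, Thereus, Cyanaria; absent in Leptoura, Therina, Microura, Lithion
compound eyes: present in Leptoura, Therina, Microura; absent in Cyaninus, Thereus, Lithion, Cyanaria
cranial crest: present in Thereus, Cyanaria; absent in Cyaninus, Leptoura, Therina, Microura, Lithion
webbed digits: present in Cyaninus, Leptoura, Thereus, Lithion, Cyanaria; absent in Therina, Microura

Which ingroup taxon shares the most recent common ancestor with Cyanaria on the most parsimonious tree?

Character polarity is set by the outgroup: the derived state is whichever differs from the outgroup's state, so for compound eyes the derived state is 'absent', and for the remaining characters it is 'present'.
asymmetric ears (state 'present') occurs in Lithion and Thereus but conflicts with the nesting implied by the other characters — most parsimoniously interpreted as homoplasy.
caudal autotomy: derived state 'present' in Cyanaria, Cyaninus, and Thereus only — synapomorphy for {Cyanaria, Cyaninus, Thereus}.
Only Cyanaria, Cyaninus, Lithion, and Thereus show the derived state 'absent' for compound eyes, supporting them as a clade.
Only Cyanaria and Thereus show the derived state 'present' for cranial crest, supporting them as a clade.
Only Cyanaria, Cyaninus, Leptoura, Lithion, and Thereus show the derived state 'present' for webbed digits, supporting them as a clade.
Most parsimonious ingroup topology: (Microura,((((Thereus,Cyanaria),Cyaninus),Lithion),Leptoura)).
Cyanaria and Thereus form a cherry on this tree, so they are sister taxa.

Thereus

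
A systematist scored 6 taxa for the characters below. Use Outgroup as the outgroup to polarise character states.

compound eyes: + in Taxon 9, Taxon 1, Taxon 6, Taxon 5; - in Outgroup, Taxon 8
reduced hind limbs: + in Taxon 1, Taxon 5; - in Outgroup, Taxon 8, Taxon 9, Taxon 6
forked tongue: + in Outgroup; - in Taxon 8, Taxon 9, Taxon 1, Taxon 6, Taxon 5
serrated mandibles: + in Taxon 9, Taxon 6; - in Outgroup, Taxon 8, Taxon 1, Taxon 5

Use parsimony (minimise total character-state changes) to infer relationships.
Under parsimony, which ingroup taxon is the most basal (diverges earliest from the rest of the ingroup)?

Taxon 8

Character polarity is set by the outgroup: the derived state is whichever differs from the outgroup's state, so for forked tongue the derived state is '-', and for the remaining characters it is '+'.
compound eyes (derived state '+') is shared by Taxon 1, Taxon 5, Taxon 6, and Taxon 9 — a synapomorphy uniting that clade.
reduced hind limbs: derived state '+' in Taxon 1 and Taxon 5 only — synapomorphy for {Taxon 1, Taxon 5}.
forked tongue (derived state '-') is shared by all ingroup taxa — unites the whole ingroup.
serrated mandibles: derived state '+' in Taxon 6 and Taxon 9 only — synapomorphy for {Taxon 6, Taxon 9}.
Most parsimonious ingroup topology: (Taxon 8,((Taxon 9,Taxon 6),(Taxon 1,Taxon 5))).
Taxon 8 is sister to the clade containing all other ingroup taxa, so it is the earliest-diverging (most basal) ingroup lineage.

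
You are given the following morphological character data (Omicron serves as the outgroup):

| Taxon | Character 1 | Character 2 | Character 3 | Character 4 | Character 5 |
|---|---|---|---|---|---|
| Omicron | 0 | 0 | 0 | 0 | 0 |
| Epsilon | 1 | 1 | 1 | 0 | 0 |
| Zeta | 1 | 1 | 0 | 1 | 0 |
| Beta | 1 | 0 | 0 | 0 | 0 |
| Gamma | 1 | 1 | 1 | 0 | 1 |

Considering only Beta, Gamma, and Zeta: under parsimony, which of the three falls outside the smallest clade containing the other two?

Beta

The outgroup has state '0' for every character, so '1' is the derived state throughout.
All ingroup taxa share the derived state '1' for Character 1; it defines the ingroup but does not resolve relationships within it.
Character 2 (derived state '1') is shared by Epsilon, Gamma, and Zeta — a synapomorphy uniting that clade.
Only Epsilon and Gamma show the derived state '1' for Character 3, supporting them as a clade.
Character 4 (derived state '1') is unique to Zeta (autapomorphy; uninformative for grouping).
Character 5 (derived state '1') is unique to Gamma (autapomorphy; uninformative for grouping).
Most parsimonious ingroup topology: (((Gamma,Epsilon),Zeta),Beta).
Zeta and Gamma share a more recent common ancestor with each other than either does with Beta, so Beta is the least closely related of the three.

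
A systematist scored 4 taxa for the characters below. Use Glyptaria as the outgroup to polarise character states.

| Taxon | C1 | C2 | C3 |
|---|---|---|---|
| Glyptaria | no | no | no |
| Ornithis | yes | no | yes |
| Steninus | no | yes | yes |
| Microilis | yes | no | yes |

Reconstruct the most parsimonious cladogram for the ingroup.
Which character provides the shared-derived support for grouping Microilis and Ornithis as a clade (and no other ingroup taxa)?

The outgroup has state 'no' for every character, so 'yes' is the derived state throughout.
C1: derived state 'yes' in Microilis and Ornithis only — synapomorphy for {Microilis, Ornithis}.
C2 (derived state 'yes') is unique to Steninus (autapomorphy; uninformative for grouping).
C3 (derived state 'yes') is shared by all ingroup taxa — unites the whole ingroup.
Most parsimonious ingroup topology: ((Ornithis,Microilis),Steninus).
The clade {Microilis, Ornithis} is supported by C1: its derived state 'yes' occurs in exactly those taxa and in no other taxon (including the outgroup).

C1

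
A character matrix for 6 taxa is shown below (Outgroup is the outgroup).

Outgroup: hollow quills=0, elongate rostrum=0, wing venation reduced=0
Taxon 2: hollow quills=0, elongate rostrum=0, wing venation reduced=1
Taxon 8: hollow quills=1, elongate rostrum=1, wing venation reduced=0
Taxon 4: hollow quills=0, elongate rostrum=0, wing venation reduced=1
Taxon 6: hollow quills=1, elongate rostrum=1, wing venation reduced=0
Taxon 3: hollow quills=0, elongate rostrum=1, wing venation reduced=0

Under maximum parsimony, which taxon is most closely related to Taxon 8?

Taxon 6

The outgroup has state '0' for every character, so '1' is the derived state throughout.
Only Taxon 6 and Taxon 8 show the derived state '1' for hollow quills, supporting them as a clade.
elongate rostrum (derived state '1') is shared by Taxon 3, Taxon 6, and Taxon 8 — a synapomorphy uniting that clade.
wing venation reduced: derived state '1' in Taxon 2 and Taxon 4 only — synapomorphy for {Taxon 2, Taxon 4}.
Most parsimonious ingroup topology: ((Taxon 2,Taxon 4),((Taxon 8,Taxon 6),Taxon 3)).
Taxon 8 and Taxon 6 form a cherry on this tree, so they are sister taxa.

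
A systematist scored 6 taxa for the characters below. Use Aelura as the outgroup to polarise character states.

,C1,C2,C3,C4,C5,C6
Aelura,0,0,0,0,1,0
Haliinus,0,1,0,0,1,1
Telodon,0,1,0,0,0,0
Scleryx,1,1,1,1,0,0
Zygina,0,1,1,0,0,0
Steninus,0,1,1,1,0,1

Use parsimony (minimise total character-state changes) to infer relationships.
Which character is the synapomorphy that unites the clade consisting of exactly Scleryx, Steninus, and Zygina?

Character polarity is set by the outgroup: the derived state is whichever differs from the outgroup's state, so for C5 the derived state is '0', and for the remaining characters it is '1'.
C1 (derived state '1') is unique to Scleryx (autapomorphy; uninformative for grouping).
C2 (derived state '1') is shared by all ingroup taxa — unites the whole ingroup.
C3 (derived state '1') is shared by Scleryx, Steninus, and Zygina — a synapomorphy uniting that clade.
C4: derived state '1' in Scleryx and Steninus only — synapomorphy for {Scleryx, Steninus}.
C5: derived state '0' in Scleryx, Steninus, Telodon, and Zygina only — synapomorphy for {Scleryx, Steninus, Telodon, Zygina}.
C6 groups Haliinus and Steninus, which is incompatible with the clades supported by the remaining characters; treating it as convergent (homoplasy) costs fewer steps than any alternative tree.
Most parsimonious ingroup topology: (Haliinus,(Telodon,((Scleryx,Steninus),Zygina))).
The clade {Scleryx, Steninus, Zygina} is supported by C3: its derived state '1' occurs in exactly those taxa and in no other taxon (including the outgroup).

C3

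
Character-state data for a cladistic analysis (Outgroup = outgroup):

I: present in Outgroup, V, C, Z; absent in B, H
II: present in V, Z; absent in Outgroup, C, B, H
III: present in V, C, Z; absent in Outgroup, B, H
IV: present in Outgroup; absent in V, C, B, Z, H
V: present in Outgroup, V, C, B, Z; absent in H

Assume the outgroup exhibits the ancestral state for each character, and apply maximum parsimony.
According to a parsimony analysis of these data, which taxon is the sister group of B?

H

Character polarity is set by the outgroup: the derived state is whichever differs from the outgroup's state, so for I, IV, V the derived state is 'absent', and for the remaining characters it is 'present'.
Only B and H show the derived state 'absent' for I, supporting them as a clade.
Only V and Z show the derived state 'present' for II, supporting them as a clade.
Only C, V, and Z show the derived state 'present' for III, supporting them as a clade.
IV (derived state 'absent') is shared by all ingroup taxa — unites the whole ingroup.
V (derived state 'absent') is unique to H (autapomorphy; uninformative for grouping).
Most parsimonious ingroup topology: (((V,Z),C),(B,H)).
B and H form a cherry on this tree, so they are sister taxa.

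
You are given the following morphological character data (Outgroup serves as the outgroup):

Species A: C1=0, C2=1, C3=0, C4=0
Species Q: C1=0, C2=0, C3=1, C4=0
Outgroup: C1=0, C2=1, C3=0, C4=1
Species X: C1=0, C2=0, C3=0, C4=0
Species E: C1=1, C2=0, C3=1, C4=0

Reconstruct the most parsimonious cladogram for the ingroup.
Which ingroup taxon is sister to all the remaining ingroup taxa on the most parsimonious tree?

Character polarity is set by the outgroup: the derived state is whichever differs from the outgroup's state, so for C2, C4 the derived state is '0', and for the remaining characters it is '1'.
C1 (derived state '1') is unique to Species E (autapomorphy; uninformative for grouping).
C2 (derived state '0') is shared by Species E, Species Q, and Species X — a synapomorphy uniting that clade.
C3 (derived state '1') is shared by Species E and Species Q — a synapomorphy uniting that clade.
All ingroup taxa share the derived state '0' for C4; it defines the ingroup but does not resolve relationships within it.
Most parsimonious ingroup topology: (Species A,((Species Q,Species E),Species X)).
Species A is sister to the clade containing all other ingroup taxa, so it is the earliest-diverging (most basal) ingroup lineage.

Species A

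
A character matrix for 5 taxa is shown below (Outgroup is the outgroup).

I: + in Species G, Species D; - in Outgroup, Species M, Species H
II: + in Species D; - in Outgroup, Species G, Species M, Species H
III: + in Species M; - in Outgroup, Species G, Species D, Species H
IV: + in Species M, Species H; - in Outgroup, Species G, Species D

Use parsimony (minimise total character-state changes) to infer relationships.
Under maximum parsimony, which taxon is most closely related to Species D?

The outgroup has state '-' for every character, so '+' is the derived state throughout.
I: derived state '+' in Species D and Species G only — synapomorphy for {Species D, Species G}.
II (derived state '+') is unique to Species D (autapomorphy; uninformative for grouping).
III: derived state '+' in Species M only — an autapomorphy, so it tells us nothing about relationships among taxa.
IV: derived state '+' in Species H and Species M only — synapomorphy for {Species H, Species M}.
Most parsimonious ingroup topology: ((Species G,Species D),(Species M,Species H)).
Species D and Species G form a cherry on this tree, so they are sister taxa.

Species G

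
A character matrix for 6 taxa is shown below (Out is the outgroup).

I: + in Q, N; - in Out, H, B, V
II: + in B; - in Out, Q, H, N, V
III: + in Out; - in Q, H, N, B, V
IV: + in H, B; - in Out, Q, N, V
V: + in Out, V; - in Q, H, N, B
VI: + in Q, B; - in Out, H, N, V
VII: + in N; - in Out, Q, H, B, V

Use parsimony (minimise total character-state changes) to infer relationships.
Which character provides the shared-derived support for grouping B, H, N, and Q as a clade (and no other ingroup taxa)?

V

Character polarity is set by the outgroup: the derived state is whichever differs from the outgroup's state, so for III, V the derived state is '-', and for the remaining characters it is '+'.
I: derived state '+' in N and Q only — synapomorphy for {N, Q}.
II (derived state '+') is unique to B (autapomorphy; uninformative for grouping).
III (derived state '-') is shared by all ingroup taxa — unites the whole ingroup.
IV (derived state '+') is shared by B and H — a synapomorphy uniting that clade.
V (derived state '-') is shared by B, H, N, and Q — a synapomorphy uniting that clade.
VI groups B and Q, which is incompatible with the clades supported by the remaining characters; treating it as convergent (homoplasy) costs fewer steps than any alternative tree.
VII (derived state '+') is unique to N (autapomorphy; uninformative for grouping).
Most parsimonious ingroup topology: (((Q,N),(H,B)),V).
The clade {B, H, N, Q} is supported by V: its derived state '-' occurs in exactly those taxa and in no other taxon (including the outgroup).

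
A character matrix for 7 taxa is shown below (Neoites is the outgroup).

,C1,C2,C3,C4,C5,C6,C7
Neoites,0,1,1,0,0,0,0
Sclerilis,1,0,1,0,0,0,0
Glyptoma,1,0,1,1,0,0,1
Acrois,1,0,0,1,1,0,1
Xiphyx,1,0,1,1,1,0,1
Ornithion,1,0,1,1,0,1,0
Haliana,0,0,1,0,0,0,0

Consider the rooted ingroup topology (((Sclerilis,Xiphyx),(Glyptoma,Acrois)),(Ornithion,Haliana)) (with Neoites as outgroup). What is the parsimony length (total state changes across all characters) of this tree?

12

Map each character onto (((Sclerilis,Xiphyx),(Glyptoma,Acrois)),(Ornithion,Haliana)) (rooted by Neoites) and count the minimum state changes it requires (Fitch parsimony):
C1: 2; C2: 1; C3: 1; C4: 3; C5: 2; C6: 1; C7: 2.
Total tree length = 12.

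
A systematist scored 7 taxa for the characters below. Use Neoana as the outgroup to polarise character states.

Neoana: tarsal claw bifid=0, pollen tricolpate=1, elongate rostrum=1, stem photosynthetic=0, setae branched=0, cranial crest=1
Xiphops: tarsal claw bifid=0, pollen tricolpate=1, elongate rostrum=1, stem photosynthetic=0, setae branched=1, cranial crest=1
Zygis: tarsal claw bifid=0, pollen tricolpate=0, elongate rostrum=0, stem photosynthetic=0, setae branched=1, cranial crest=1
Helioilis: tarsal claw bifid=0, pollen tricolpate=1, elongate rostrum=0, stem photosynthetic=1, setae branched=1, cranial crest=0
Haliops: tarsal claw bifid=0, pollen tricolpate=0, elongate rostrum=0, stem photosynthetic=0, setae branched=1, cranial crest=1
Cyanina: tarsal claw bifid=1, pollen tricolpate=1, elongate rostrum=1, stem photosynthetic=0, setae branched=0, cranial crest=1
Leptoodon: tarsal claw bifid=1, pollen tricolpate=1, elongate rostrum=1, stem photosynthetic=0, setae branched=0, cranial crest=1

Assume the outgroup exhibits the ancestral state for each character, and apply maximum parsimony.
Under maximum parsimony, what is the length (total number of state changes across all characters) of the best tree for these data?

Character polarity is set by the outgroup: the derived state is whichever differs from the outgroup's state, so for pollen tricolpate, elongate rostrum, cranial crest the derived state is '0', and for the remaining characters it is '1'.
tarsal claw bifid: derived state '1' in Cyanina and Leptoodon only — synapomorphy for {Cyanina, Leptoodon}.
pollen tricolpate (derived state '0') is shared by Haliops and Zygis — a synapomorphy uniting that clade.
elongate rostrum (derived state '0') is shared by Haliops, Helioilis, and Zygis — a synapomorphy uniting that clade.
stem photosynthetic: derived state '1' in Helioilis only — an autapomorphy, so it tells us nothing about relationships among taxa.
setae branched (derived state '1') is shared by Haliops, Helioilis, Xiphops, and Zygis — a synapomorphy uniting that clade.
cranial crest (derived state '0') is unique to Helioilis (autapomorphy; uninformative for grouping).
Most parsimonious ingroup topology: ((Xiphops,((Zygis,Haliops),Helioilis)),(Cyanina,Leptoodon)).
Changes per character on this tree: tarsal claw bifid: 1; pollen tricolpate: 1; elongate rostrum: 1; stem photosynthetic: 1; setae branched: 1; cranial crest: 1.
Total = 6.

6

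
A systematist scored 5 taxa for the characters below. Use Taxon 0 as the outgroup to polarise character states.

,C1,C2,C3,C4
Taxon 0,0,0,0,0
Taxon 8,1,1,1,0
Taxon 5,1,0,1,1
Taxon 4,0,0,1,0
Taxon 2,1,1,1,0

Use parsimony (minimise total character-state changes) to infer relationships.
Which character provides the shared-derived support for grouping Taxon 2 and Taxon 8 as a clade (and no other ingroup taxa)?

C2

The outgroup has state '0' for every character, so '1' is the derived state throughout.
C1 (derived state '1') is shared by Taxon 2, Taxon 5, and Taxon 8 — a synapomorphy uniting that clade.
C2: derived state '1' in Taxon 2 and Taxon 8 only — synapomorphy for {Taxon 2, Taxon 8}.
All ingroup taxa share the derived state '1' for C3; it defines the ingroup but does not resolve relationships within it.
C4: derived state '1' in Taxon 5 only — an autapomorphy, so it tells us nothing about relationships among taxa.
Most parsimonious ingroup topology: (((Taxon 8,Taxon 2),Taxon 5),Taxon 4).
The clade {Taxon 2, Taxon 8} is supported by C2: its derived state '1' occurs in exactly those taxa and in no other taxon (including the outgroup).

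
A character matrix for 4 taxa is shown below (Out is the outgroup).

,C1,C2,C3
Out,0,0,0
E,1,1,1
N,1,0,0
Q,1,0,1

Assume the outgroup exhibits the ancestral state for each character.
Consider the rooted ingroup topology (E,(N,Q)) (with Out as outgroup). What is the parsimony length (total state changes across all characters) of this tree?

4

Map each character onto (E,(N,Q)) (rooted by Out) and count the minimum state changes it requires (Fitch parsimony):
C1: 1; C2: 1; C3: 2.
Total tree length = 4.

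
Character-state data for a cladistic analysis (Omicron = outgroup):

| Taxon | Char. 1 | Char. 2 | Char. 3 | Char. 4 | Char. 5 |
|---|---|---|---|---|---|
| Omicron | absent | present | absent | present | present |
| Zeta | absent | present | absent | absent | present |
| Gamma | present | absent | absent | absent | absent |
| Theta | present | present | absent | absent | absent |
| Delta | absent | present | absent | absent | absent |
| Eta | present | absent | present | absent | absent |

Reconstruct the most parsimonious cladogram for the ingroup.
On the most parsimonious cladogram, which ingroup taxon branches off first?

Character polarity is set by the outgroup: the derived state is whichever differs from the outgroup's state, so for Char. 2, Char. 4, Char. 5 the derived state is 'absent', and for the remaining characters it is 'present'.
Only Eta, Gamma, and Theta show the derived state 'present' for Char. 1, supporting them as a clade.
Only Eta and Gamma show the derived state 'absent' for Char. 2, supporting them as a clade.
Char. 3: derived state 'present' in Eta only — an autapomorphy, so it tells us nothing about relationships among taxa.
All ingroup taxa share the derived state 'absent' for Char. 4; it defines the ingroup but does not resolve relationships within it.
Only Delta, Eta, Gamma, and Theta show the derived state 'absent' for Char. 5, supporting them as a clade.
Most parsimonious ingroup topology: (Zeta,(((Gamma,Eta),Theta),Delta)).
Zeta is sister to the clade containing all other ingroup taxa, so it is the earliest-diverging (most basal) ingroup lineage.

Zeta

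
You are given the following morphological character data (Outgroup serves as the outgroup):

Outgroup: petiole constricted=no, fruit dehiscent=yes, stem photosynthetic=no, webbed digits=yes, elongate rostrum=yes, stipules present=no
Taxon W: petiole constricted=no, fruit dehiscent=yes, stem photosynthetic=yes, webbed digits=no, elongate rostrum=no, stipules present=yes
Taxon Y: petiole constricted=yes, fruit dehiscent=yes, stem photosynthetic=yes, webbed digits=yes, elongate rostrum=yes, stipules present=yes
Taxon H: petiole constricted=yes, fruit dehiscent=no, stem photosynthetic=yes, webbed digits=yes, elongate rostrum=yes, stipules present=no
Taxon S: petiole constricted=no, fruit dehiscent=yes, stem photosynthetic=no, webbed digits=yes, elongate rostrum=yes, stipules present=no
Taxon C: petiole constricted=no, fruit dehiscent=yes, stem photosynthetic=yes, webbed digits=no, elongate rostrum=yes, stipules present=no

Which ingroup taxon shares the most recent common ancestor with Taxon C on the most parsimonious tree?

Taxon W

Character polarity is set by the outgroup: the derived state is whichever differs from the outgroup's state, so for fruit dehiscent, webbed digits, elongate rostrum the derived state is 'no', and for the remaining characters it is 'yes'.
petiole constricted (derived state 'yes') is shared by Taxon H and Taxon Y — a synapomorphy uniting that clade.
fruit dehiscent (derived state 'no') is unique to Taxon H (autapomorphy; uninformative for grouping).
stem photosynthetic: derived state 'yes' in Taxon C, Taxon H, Taxon W, and Taxon Y only — synapomorphy for {Taxon C, Taxon H, Taxon W, Taxon Y}.
webbed digits: derived state 'no' in Taxon C and Taxon W only — synapomorphy for {Taxon C, Taxon W}.
elongate rostrum: derived state 'no' in Taxon W only — an autapomorphy, so it tells us nothing about relationships among taxa.
stipules present groups Taxon W and Taxon Y, which is incompatible with the clades supported by the remaining characters; treating it as convergent (homoplasy) costs fewer steps than any alternative tree.
Most parsimonious ingroup topology: (((Taxon W,Taxon C),(Taxon Y,Taxon H)),Taxon S).
Taxon C and Taxon W form a cherry on this tree, so they are sister taxa.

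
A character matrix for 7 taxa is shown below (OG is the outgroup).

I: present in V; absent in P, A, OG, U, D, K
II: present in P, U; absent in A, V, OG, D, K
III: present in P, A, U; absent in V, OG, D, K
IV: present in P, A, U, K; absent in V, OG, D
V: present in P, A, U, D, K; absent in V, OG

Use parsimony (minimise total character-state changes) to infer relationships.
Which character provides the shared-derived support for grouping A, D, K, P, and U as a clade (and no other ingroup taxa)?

The outgroup has state 'absent' for every character, so 'present' is the derived state throughout.
I (derived state 'present') is unique to V (autapomorphy; uninformative for grouping).
II: derived state 'present' in P and U only — synapomorphy for {P, U}.
Only A, P, and U show the derived state 'present' for III, supporting them as a clade.
IV: derived state 'present' in A, K, P, and U only — synapomorphy for {A, K, P, U}.
Only A, D, K, P, and U show the derived state 'present' for V, supporting them as a clade.
Most parsimonious ingroup topology: ((D,(((U,P),A),K)),V).
The clade {A, D, K, P, U} is supported by V: its derived state 'present' occurs in exactly those taxa and in no other taxon (including the outgroup).

V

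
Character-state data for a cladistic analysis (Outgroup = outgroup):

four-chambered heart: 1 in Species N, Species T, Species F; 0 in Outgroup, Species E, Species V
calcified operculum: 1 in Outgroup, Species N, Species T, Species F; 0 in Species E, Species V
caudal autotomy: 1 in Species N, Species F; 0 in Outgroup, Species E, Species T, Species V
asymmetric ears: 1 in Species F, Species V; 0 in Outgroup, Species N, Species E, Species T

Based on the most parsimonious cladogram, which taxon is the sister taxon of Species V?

Character polarity is set by the outgroup: the derived state is whichever differs from the outgroup's state, so for calcified operculum the derived state is '0', and for the remaining characters it is '1'.
four-chambered heart (derived state '1') is shared by Species F, Species N, and Species T — a synapomorphy uniting that clade.
calcified operculum (derived state '0') is shared by Species E and Species V — a synapomorphy uniting that clade.
Only Species F and Species N show the derived state '1' for caudal autotomy, supporting them as a clade.
asymmetric ears (state '1') occurs in Species F and Species V but conflicts with the nesting implied by the other characters — most parsimoniously interpreted as homoplasy.
Most parsimonious ingroup topology: (((Species N,Species F),Species T),(Species E,Species V)).
Species V and Species E form a cherry on this tree, so they are sister taxa.

Species E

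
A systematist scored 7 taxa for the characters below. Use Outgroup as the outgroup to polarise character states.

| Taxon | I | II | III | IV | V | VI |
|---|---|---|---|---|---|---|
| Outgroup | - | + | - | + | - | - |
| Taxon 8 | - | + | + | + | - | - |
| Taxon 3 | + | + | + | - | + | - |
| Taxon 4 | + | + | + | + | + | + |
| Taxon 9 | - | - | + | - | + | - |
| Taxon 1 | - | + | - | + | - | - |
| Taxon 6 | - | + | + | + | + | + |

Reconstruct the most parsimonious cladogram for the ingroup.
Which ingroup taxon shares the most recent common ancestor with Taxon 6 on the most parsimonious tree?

Character polarity is set by the outgroup: the derived state is whichever differs from the outgroup's state, so for II, IV the derived state is '-', and for the remaining characters it is '+'.
I (state '+') occurs in Taxon 3 and Taxon 4 but conflicts with the nesting implied by the other characters — most parsimoniously interpreted as homoplasy.
II (derived state '-') is unique to Taxon 9 (autapomorphy; uninformative for grouping).
III (derived state '+') is shared by Taxon 3, Taxon 4, Taxon 6, Taxon 8, and Taxon 9 — a synapomorphy uniting that clade.
IV: derived state '-' in Taxon 3 and Taxon 9 only — synapomorphy for {Taxon 3, Taxon 9}.
Only Taxon 3, Taxon 4, Taxon 6, and Taxon 9 show the derived state '+' for V, supporting them as a clade.
VI: derived state '+' in Taxon 4 and Taxon 6 only — synapomorphy for {Taxon 4, Taxon 6}.
Most parsimonious ingroup topology: ((Taxon 8,((Taxon 3,Taxon 9),(Taxon 4,Taxon 6))),Taxon 1).
Taxon 6 and Taxon 4 form a cherry on this tree, so they are sister taxa.

Taxon 4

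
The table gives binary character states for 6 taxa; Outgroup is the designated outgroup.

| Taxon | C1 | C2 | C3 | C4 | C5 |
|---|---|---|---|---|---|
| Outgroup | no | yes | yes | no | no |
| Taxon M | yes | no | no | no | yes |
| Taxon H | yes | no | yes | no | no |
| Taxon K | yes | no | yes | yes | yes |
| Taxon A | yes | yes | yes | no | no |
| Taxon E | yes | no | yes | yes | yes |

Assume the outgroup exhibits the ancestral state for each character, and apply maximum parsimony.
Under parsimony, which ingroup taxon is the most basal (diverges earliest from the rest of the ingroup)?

Character polarity is set by the outgroup: the derived state is whichever differs from the outgroup's state, so for C2, C3 the derived state is 'no', and for the remaining characters it is 'yes'.
C1 (derived state 'yes') is shared by all ingroup taxa — unites the whole ingroup.
Only Taxon E, Taxon H, Taxon K, and Taxon M show the derived state 'no' for C2, supporting them as a clade.
C3: derived state 'no' in Taxon M only — an autapomorphy, so it tells us nothing about relationships among taxa.
C4 (derived state 'yes') is shared by Taxon E and Taxon K — a synapomorphy uniting that clade.
Only Taxon E, Taxon K, and Taxon M show the derived state 'yes' for C5, supporting them as a clade.
Most parsimonious ingroup topology: (((Taxon M,(Taxon K,Taxon E)),Taxon H),Taxon A).
Taxon A is sister to the clade containing all other ingroup taxa, so it is the earliest-diverging (most basal) ingroup lineage.

Taxon A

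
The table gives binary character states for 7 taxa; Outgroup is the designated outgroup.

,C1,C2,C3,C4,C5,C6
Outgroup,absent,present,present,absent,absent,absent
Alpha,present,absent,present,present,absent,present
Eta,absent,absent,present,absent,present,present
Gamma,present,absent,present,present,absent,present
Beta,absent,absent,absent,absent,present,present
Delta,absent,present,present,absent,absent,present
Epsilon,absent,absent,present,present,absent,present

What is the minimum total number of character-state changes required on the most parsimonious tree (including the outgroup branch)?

6

Character polarity is set by the outgroup: the derived state is whichever differs from the outgroup's state, so for C2, C3 the derived state is 'absent', and for the remaining characters it is 'present'.
C1 (derived state 'present') is shared by Alpha and Gamma — a synapomorphy uniting that clade.
C2: derived state 'absent' in Alpha, Beta, Epsilon, Eta, and Gamma only — synapomorphy for {Alpha, Beta, Epsilon, Eta, Gamma}.
C3 (derived state 'absent') is unique to Beta (autapomorphy; uninformative for grouping).
C4: derived state 'present' in Alpha, Epsilon, and Gamma only — synapomorphy for {Alpha, Epsilon, Gamma}.
C5 (derived state 'present') is shared by Beta and Eta — a synapomorphy uniting that clade.
C6 (derived state 'present') is shared by all ingroup taxa — unites the whole ingroup.
Most parsimonious ingroup topology: ((((Alpha,Gamma),Epsilon),(Eta,Beta)),Delta).
Changes per character on this tree: C1: 1; C2: 1; C3: 1; C4: 1; C5: 1; C6: 1.
Total = 6.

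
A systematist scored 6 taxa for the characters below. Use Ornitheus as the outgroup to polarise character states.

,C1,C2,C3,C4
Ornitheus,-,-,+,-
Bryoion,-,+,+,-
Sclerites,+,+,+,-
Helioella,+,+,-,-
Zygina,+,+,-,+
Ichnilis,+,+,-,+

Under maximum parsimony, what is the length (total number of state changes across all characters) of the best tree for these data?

Character polarity is set by the outgroup: the derived state is whichever differs from the outgroup's state, so for C3 the derived state is '-', and for the remaining characters it is '+'.
C1: derived state '+' in Helioella, Ichnilis, Sclerites, and Zygina only — synapomorphy for {Helioella, Ichnilis, Sclerites, Zygina}.
All ingroup taxa share the derived state '+' for C2; it defines the ingroup but does not resolve relationships within it.
C3 (derived state '-') is shared by Helioella, Ichnilis, and Zygina — a synapomorphy uniting that clade.
C4: derived state '+' in Ichnilis and Zygina only — synapomorphy for {Ichnilis, Zygina}.
Most parsimonious ingroup topology: (Bryoion,(Sclerites,(Helioella,(Zygina,Ichnilis)))).
Changes per character on this tree: C1: 1; C2: 1; C3: 1; C4: 1.
Total = 4.

4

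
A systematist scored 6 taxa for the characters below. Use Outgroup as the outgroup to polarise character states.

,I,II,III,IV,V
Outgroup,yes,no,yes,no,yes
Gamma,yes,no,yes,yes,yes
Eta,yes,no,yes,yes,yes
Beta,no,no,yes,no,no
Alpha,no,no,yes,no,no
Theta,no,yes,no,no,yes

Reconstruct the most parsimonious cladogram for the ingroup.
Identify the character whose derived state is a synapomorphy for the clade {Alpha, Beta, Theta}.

I

Character polarity is set by the outgroup: the derived state is whichever differs from the outgroup's state, so for I, III, V the derived state is 'no', and for the remaining characters it is 'yes'.
I (derived state 'no') is shared by Alpha, Beta, and Theta — a synapomorphy uniting that clade.
II: derived state 'yes' in Theta only — an autapomorphy, so it tells us nothing about relationships among taxa.
III: derived state 'no' in Theta only — an autapomorphy, so it tells us nothing about relationships among taxa.
IV (derived state 'yes') is shared by Eta and Gamma — a synapomorphy uniting that clade.
Only Alpha and Beta show the derived state 'no' for V, supporting them as a clade.
Most parsimonious ingroup topology: ((Gamma,Eta),((Beta,Alpha),Theta)).
The clade {Alpha, Beta, Theta} is supported by I: its derived state 'no' occurs in exactly those taxa and in no other taxon (including the outgroup).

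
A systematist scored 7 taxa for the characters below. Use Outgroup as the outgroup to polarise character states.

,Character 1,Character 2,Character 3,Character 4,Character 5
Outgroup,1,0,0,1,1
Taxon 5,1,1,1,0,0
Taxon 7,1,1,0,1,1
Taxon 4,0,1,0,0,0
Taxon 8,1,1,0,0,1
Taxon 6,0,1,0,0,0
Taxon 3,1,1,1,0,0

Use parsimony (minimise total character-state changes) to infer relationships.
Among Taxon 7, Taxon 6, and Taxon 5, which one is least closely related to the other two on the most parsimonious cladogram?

Character polarity is set by the outgroup: the derived state is whichever differs from the outgroup's state, so for Character 1, Character 4, Character 5 the derived state is '0', and for the remaining characters it is '1'.
Only Taxon 4 and Taxon 6 show the derived state '0' for Character 1, supporting them as a clade.
Character 2 (derived state '1') is shared by all ingroup taxa — unites the whole ingroup.
Character 3: derived state '1' in Taxon 3 and Taxon 5 only — synapomorphy for {Taxon 3, Taxon 5}.
Only Taxon 3, Taxon 4, Taxon 5, Taxon 6, and Taxon 8 show the derived state '0' for Character 4, supporting them as a clade.
Only Taxon 3, Taxon 4, Taxon 5, and Taxon 6 show the derived state '0' for Character 5, supporting them as a clade.
Most parsimonious ingroup topology: ((((Taxon 5,Taxon 3),(Taxon 4,Taxon 6)),Taxon 8),Taxon 7).
Taxon 5 and Taxon 6 share a more recent common ancestor with each other than either does with Taxon 7, so Taxon 7 is the least closely related of the three.

Taxon 7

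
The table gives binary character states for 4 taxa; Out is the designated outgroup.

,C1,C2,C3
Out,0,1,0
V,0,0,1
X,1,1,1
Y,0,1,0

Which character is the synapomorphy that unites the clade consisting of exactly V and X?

Character polarity is set by the outgroup: the derived state is whichever differs from the outgroup's state, so for C2 the derived state is '0', and for the remaining characters it is '1'.
C1: derived state '1' in X only — an autapomorphy, so it tells us nothing about relationships among taxa.
C2 (derived state '0') is unique to V (autapomorphy; uninformative for grouping).
Only V and X show the derived state '1' for C3, supporting them as a clade.
Most parsimonious ingroup topology: ((V,X),Y).
The clade {V, X} is supported by C3: its derived state '1' occurs in exactly those taxa and in no other taxon (including the outgroup).

C3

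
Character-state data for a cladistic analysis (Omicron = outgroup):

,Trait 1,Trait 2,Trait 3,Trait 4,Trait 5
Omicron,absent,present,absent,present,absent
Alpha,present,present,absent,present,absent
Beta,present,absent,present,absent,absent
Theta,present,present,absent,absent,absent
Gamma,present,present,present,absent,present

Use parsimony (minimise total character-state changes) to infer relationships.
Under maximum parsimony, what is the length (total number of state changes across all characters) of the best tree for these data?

5

Character polarity is set by the outgroup: the derived state is whichever differs from the outgroup's state, so for Trait 2, Trait 4 the derived state is 'absent', and for the remaining characters it is 'present'.
All ingroup taxa share the derived state 'present' for Trait 1; it defines the ingroup but does not resolve relationships within it.
Trait 2: derived state 'absent' in Beta only — an autapomorphy, so it tells us nothing about relationships among taxa.
Only Beta and Gamma show the derived state 'present' for Trait 3, supporting them as a clade.
Trait 4: derived state 'absent' in Beta, Gamma, and Theta only — synapomorphy for {Beta, Gamma, Theta}.
Trait 5 (derived state 'present') is unique to Gamma (autapomorphy; uninformative for grouping).
Most parsimonious ingroup topology: (Alpha,((Beta,Gamma),Theta)).
Changes per character on this tree: Trait 1: 1; Trait 2: 1; Trait 3: 1; Trait 4: 1; Trait 5: 1.
Total = 5.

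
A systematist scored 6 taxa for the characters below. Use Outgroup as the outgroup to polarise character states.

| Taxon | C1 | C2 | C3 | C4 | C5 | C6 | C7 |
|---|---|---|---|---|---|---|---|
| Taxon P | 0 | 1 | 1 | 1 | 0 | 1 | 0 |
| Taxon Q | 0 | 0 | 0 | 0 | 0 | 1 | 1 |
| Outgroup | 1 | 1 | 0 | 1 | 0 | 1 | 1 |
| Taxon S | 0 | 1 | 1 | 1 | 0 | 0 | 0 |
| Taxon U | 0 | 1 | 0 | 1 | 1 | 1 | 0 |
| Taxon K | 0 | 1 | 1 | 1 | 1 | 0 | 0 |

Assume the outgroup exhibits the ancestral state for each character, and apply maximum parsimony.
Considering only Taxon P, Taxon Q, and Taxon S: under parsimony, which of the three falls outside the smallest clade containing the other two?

Character polarity is set by the outgroup: the derived state is whichever differs from the outgroup's state, so for C1, C2, C4, C6, C7 the derived state is '0', and for the remaining characters it is '1'.
All ingroup taxa share the derived state '0' for C1; it defines the ingroup but does not resolve relationships within it.
C2: derived state '0' in Taxon Q only — an autapomorphy, so it tells us nothing about relationships among taxa.
C3 (derived state '1') is shared by Taxon K, Taxon P, and Taxon S — a synapomorphy uniting that clade.
C4: derived state '0' in Taxon Q only — an autapomorphy, so it tells us nothing about relationships among taxa.
C5 groups Taxon K and Taxon U, which is incompatible with the clades supported by the remaining characters; treating it as convergent (homoplasy) costs fewer steps than any alternative tree.
Only Taxon K and Taxon S show the derived state '0' for C6, supporting them as a clade.
C7: derived state '0' in Taxon K, Taxon P, Taxon S, and Taxon U only — synapomorphy for {Taxon K, Taxon P, Taxon S, Taxon U}.
Most parsimonious ingroup topology: ((((Taxon K,Taxon S),Taxon P),Taxon U),Taxon Q).
Taxon P and Taxon S share a more recent common ancestor with each other than either does with Taxon Q, so Taxon Q is the least closely related of the three.

Taxon Q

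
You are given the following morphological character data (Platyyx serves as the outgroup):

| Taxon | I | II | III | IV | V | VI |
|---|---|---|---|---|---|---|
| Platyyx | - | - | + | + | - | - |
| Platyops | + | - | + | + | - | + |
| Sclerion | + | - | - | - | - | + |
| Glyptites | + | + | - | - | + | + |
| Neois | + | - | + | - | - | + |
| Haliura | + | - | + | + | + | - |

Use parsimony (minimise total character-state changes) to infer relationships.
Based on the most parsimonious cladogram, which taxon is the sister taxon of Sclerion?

Character polarity is set by the outgroup: the derived state is whichever differs from the outgroup's state, so for III, IV the derived state is '-', and for the remaining characters it is '+'.
I (derived state '+') is shared by all ingroup taxa — unites the whole ingroup.
II (derived state '+') is unique to Glyptites (autapomorphy; uninformative for grouping).
III: derived state '-' in Glyptites and Sclerion only — synapomorphy for {Glyptites, Sclerion}.
IV (derived state '-') is shared by Glyptites, Neois, and Sclerion — a synapomorphy uniting that clade.
V groups Glyptites and Haliura, which is incompatible with the clades supported by the remaining characters; treating it as convergent (homoplasy) costs fewer steps than any alternative tree.
Only Glyptites, Neois, Platyops, and Sclerion show the derived state '+' for VI, supporting them as a clade.
Most parsimonious ingroup topology: ((Platyops,((Sclerion,Glyptites),Neois)),Haliura).
Sclerion and Glyptites form a cherry on this tree, so they are sister taxa.

Glyptites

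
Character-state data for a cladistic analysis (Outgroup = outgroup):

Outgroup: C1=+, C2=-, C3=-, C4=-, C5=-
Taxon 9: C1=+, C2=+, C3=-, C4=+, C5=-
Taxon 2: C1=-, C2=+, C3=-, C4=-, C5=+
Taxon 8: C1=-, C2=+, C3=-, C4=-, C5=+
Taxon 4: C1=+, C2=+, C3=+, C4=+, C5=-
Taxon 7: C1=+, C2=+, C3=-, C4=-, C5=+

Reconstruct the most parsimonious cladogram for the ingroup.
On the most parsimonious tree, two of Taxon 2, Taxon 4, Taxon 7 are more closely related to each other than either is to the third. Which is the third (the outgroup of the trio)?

Taxon 4

Character polarity is set by the outgroup: the derived state is whichever differs from the outgroup's state, so for C1 the derived state is '-', and for the remaining characters it is '+'.
C1: derived state '-' in Taxon 2 and Taxon 8 only — synapomorphy for {Taxon 2, Taxon 8}.
C2 (derived state '+') is shared by all ingroup taxa — unites the whole ingroup.
C3: derived state '+' in Taxon 4 only — an autapomorphy, so it tells us nothing about relationships among taxa.
Only Taxon 4 and Taxon 9 show the derived state '+' for C4, supporting them as a clade.
C5: derived state '+' in Taxon 2, Taxon 7, and Taxon 8 only — synapomorphy for {Taxon 2, Taxon 7, Taxon 8}.
Most parsimonious ingroup topology: ((Taxon 9,Taxon 4),((Taxon 2,Taxon 8),Taxon 7)).
Taxon 2 and Taxon 7 share a more recent common ancestor with each other than either does with Taxon 4, so Taxon 4 is the least closely related of the three.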